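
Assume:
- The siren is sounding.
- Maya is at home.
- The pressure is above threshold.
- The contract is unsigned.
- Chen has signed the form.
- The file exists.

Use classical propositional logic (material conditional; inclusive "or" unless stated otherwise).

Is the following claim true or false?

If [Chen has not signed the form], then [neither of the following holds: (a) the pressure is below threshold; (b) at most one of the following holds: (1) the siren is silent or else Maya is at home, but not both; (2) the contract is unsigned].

True

Let W = "Chen has signed the form" (T), H = "the pressure is above threshold" (T), N = "the siren is sounding" (T), R = "Maya is at home" (T), K = "the contract is signed" (F).
Parsed as ~W -> (~H nor ((~N xor R) nand ~K))

~W = ~T = F
~H = ~T = F
~N = ~T = F
~N xor R = F xor T = T
~K = ~F = T
(~N xor R) nand ~K = T nand T = F
~H nor ((~N xor R) nand ~K) = F nor F = T
~W -> (~H nor ((~N xor R) nand ~K)) = F -> T = T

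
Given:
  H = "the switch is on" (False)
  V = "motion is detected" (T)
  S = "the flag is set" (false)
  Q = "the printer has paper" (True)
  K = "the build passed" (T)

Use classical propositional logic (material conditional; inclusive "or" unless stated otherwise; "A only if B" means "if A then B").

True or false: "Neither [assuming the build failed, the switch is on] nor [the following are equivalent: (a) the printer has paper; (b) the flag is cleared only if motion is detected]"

In symbols: (¬K → H) ↓ (Q ↔ (¬S → V))

¬K = ¬T = F
¬K → H = F → F = T
¬S = ¬F = T
¬S → V = T → T = T
Q ↔ (¬S → V) = T ↔ T = T
(¬K → H) ↓ (Q ↔ (¬S → V)) = T ↓ T = F

False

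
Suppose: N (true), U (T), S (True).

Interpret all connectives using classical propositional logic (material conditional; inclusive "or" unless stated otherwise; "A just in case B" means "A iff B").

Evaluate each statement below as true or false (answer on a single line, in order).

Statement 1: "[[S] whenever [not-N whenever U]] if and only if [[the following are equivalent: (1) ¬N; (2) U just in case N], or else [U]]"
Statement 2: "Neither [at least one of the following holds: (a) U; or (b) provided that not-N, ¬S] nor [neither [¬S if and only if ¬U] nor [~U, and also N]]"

Statement 1 T / Statement 2 F

Statement 1: Formalization: ((U -> not N) -> S) iff ((not N iff (U iff N)) or U)

not N = not True = False
U -> not N = True -> False = False
(U -> not N) -> S = False -> True = True
not N = not True = False
U iff N = True iff True = True
not N iff (U iff N) = False iff True = False
(not N iff (U iff N)) or U = False or True = True
((U -> not N) -> S) iff ((not N iff (U iff N)) or U) = True iff True = True
So Statement 1 is true.

Statement 2: Formalization: (U or (not N -> not S)) nor ((not S iff not U) nor (not U and N))

not N = not True = False
not S = not True = False
not N -> not S = False -> False = True
U or (not N -> not S) = True or True = True
not S = not True = False
not U = not True = False
not S iff not U = False iff False = True
not U = not True = False
not U and N = False and True = False
(not S iff not U) nor (not U and N) = True nor False = False
(U or (not N -> not S)) nor ((not S iff not U) nor (not U and N)) = True nor False = False
Thus Statement 2 is false.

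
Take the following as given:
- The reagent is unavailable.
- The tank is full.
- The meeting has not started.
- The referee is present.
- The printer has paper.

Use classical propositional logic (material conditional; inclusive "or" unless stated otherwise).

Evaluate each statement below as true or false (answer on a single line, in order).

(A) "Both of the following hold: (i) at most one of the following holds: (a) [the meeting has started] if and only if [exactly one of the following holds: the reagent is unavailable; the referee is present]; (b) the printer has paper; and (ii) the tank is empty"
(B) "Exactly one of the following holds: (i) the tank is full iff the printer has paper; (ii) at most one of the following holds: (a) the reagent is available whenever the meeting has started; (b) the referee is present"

(A) F, (B) T

Let L = "the meeting has started" (F), W = "the reagent is available" (F), S = "the referee is present" (T), U = "the printer has paper" (T), M = "the tank is full" (T).

(A): Parsed as ((L <-> (~W xor S)) nand U) & ~M

~W = ~F = T
~W xor S = T xor T = F
L <-> (~W xor S) = F <-> F = T
(L <-> (~W xor S)) nand U = T nand T = F
~M = ~T = F
((L <-> (~W xor S)) nand U) & ~M = F & F = F
So (A) is false.

(B): This is (M <-> U) xor ((L -> W) nand S).

M <-> U = T <-> T = T
L -> W = F -> F = T
(L -> W) nand S = T nand T = F
(M <-> U) xor ((L -> W) nand S) = T xor F = T
Hence (B) is true.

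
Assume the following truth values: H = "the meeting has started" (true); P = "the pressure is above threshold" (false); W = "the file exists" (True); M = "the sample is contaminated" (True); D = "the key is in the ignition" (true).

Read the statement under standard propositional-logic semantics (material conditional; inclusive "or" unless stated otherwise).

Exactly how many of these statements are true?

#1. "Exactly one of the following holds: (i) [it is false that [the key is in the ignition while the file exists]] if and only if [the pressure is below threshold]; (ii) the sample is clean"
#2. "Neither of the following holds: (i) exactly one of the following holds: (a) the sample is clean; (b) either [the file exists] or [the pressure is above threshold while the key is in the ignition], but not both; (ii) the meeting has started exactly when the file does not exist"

0

#1: This is (~(D & W) <-> ~P) xor ~M.

D & W = T & T = T
~(D & W) = ~T = F
~P = ~F = T
~(D & W) <-> ~P = F <-> T = F
~M = ~T = F
(~(D & W) <-> ~P) xor ~M = F xor F = F
Hence #1 is false.

#2: In symbols: (~M xor (W xor (P & D))) nor (H <-> ~W)

~M = ~T = F
P & D = F & T = F
W xor (P & D) = T xor F = T
~M xor (W xor (P & D)) = F xor T = T
~W = ~T = F
H <-> ~W = T <-> F = F
(~M xor (W xor (P & D))) nor (H <-> ~W) = T nor F = F
Thus #2 is false.

Count: 0.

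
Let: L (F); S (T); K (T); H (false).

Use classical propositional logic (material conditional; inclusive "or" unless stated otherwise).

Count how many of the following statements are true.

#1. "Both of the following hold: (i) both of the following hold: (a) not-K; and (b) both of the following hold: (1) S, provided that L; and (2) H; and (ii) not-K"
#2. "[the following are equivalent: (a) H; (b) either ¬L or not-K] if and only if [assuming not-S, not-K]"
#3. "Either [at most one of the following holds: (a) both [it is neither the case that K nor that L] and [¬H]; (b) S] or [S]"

1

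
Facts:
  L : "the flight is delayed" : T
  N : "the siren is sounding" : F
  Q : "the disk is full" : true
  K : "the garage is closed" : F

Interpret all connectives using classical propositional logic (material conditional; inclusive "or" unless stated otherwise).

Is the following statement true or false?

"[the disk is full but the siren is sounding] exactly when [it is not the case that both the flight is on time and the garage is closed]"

False

Values: Q=T, N=F, L=T, K=F.
This is (Q ∧ N) ↔ (¬L ↑ K).

Q ∧ N = T ∧ F = F
¬L = ¬T = F
¬L ↑ K = F ↑ F = T
(Q ∧ N) ↔ (¬L ↑ K) = F ↔ T = F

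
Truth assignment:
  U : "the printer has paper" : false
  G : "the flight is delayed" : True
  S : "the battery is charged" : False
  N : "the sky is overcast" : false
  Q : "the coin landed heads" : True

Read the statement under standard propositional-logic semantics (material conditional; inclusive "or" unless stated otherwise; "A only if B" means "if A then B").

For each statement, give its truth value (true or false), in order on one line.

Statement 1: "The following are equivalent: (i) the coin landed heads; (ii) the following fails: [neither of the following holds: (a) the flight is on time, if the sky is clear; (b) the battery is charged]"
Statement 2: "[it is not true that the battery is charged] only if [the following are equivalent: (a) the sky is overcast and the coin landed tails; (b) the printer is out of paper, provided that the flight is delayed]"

Statement 1 F / Statement 2 F

Statement 1: In symbols: Q <-> ~((~N -> ~G) nor S)

~N = ~F = T
~G = ~T = F
~N -> ~G = T -> F = F
(~N -> ~G) nor S = F nor F = T
~((~N -> ~G) nor S) = ~T = F
Q <-> ~((~N -> ~G) nor S) = T <-> F = F
Thus Statement 1 is false.

Statement 2: In symbols: ~S -> ((N & ~Q) <-> (G -> ~U))

~S = ~F = T
~Q = ~T = F
N & ~Q = F & F = F
~U = ~F = T
G -> ~U = T -> T = T
(N & ~Q) <-> (G -> ~U) = F <-> T = F
~S -> ((N & ~Q) <-> (G -> ~U)) = T -> F = F
Hence Statement 2 is false.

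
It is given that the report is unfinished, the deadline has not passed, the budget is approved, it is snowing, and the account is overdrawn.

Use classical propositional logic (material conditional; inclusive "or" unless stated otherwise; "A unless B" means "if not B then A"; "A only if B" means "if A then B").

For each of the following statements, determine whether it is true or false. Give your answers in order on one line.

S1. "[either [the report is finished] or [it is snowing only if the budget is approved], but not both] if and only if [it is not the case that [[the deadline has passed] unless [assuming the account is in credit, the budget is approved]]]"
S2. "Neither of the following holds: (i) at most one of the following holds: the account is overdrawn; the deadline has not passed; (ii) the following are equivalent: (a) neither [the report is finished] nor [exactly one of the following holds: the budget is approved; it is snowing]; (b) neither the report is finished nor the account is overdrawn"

S1 False; S2 True

Let G = "the report is finished" (F), V = "it is snowing" (T), W = "the budget is approved" (T), P = "the deadline has passed" (F), K = "the account is overdrawn" (T).

S1: This is (G ⊕ (V → W)) ↔ ¬(P ∨ (¬K → W)).

V → W = T → T = T
G ⊕ (V → W) = F ⊕ T = T
¬K = ¬T = F
¬K → W = F → T = T
P ∨ (¬K → W) = F ∨ T = T
¬(P ∨ (¬K → W)) = ¬T = F
(G ⊕ (V → W)) ↔ ¬(P ∨ (¬K → W)) = T ↔ F = F
Hence S1 is false.

S2: Parsed as (K ↑ ¬P) ↓ ((G ↓ (W ⊕ V)) ↔ (G ↓ K))

¬P = ¬F = T
K ↑ ¬P = T ↑ T = F
W ⊕ V = T ⊕ T = F
G ↓ (W ⊕ V) = F ↓ F = T
G ↓ K = F ↓ T = F
(G ↓ (W ⊕ V)) ↔ (G ↓ K) = T ↔ F = F
(K ↑ ¬P) ↓ ((G ↓ (W ⊕ V)) ↔ (G ↓ K)) = F ↓ F = T
So S2 is true.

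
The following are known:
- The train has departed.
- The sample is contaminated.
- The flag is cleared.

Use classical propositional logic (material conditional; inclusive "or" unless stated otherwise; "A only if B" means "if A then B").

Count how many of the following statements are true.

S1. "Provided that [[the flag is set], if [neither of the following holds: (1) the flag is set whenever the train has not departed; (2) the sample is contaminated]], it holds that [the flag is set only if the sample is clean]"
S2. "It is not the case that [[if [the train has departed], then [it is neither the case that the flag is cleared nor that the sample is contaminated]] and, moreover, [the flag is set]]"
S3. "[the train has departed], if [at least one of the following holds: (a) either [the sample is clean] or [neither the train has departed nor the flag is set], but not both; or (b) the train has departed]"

Let P = "the train has departed" (T), R = "the flag is set" (F), Q = "the sample is contaminated" (T).

S1: In symbols: (((¬P → R) ↓ Q) → R) → (R → ¬Q)

¬P = ¬T = F
¬P → R = F → F = T
(¬P → R) ↓ Q = T ↓ T = F
((¬P → R) ↓ Q) → R = F → F = T
¬Q = ¬T = F
R → ¬Q = F → F = T
(((¬P → R) ↓ Q) → R) → (R → ¬Q) = T → T = T
Hence S1 is true.

S2: Formalization: ¬((P → (¬R ↓ Q)) ∧ R)

¬R = ¬F = T
¬R ↓ Q = T ↓ T = F
P → (¬R ↓ Q) = T → F = F
(P → (¬R ↓ Q)) ∧ R = F ∧ F = F
¬((P → (¬R ↓ Q)) ∧ R) = ¬F = T
Hence S2 is true.

S3: Formalization: ((¬Q ⊕ (P ↓ R)) ∨ P) → P

¬Q = ¬T = F
P ↓ R = T ↓ F = F
¬Q ⊕ (P ↓ R) = F ⊕ F = F
(¬Q ⊕ (P ↓ R)) ∨ P = F ∨ T = T
((¬Q ⊕ (P ↓ R)) ∨ P) → P = T → T = T
So S3 is true.

Count: 3.

3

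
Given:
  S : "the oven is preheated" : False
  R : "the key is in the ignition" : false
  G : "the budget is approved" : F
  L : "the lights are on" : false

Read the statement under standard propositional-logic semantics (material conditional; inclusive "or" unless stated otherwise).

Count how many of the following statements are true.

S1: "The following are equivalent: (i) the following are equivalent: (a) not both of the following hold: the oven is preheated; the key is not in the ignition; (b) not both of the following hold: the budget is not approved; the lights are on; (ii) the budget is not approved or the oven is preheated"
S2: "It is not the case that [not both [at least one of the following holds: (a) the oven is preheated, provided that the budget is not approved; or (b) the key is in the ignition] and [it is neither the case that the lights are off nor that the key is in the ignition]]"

1

S1: Parsed as ((S ↑ ¬R) ↔ (¬G ↑ L)) ↔ (¬G ∨ S)

¬R = ¬F = T
S ↑ ¬R = F ↑ T = T
¬G = ¬F = T
¬G ↑ L = T ↑ F = T
(S ↑ ¬R) ↔ (¬G ↑ L) = T ↔ T = T
¬G = ¬F = T
¬G ∨ S = T ∨ F = T
((S ↑ ¬R) ↔ (¬G ↑ L)) ↔ (¬G ∨ S) = T ↔ T = T
So S1 is true.

S2: Formalization: ¬(((¬G → S) ∨ R) ↑ (¬L ↓ R))

¬G = ¬F = T
¬G → S = T → F = F
(¬G → S) ∨ R = F ∨ F = F
¬L = ¬F = T
¬L ↓ R = T ↓ F = F
((¬G → S) ∨ R) ↑ (¬L ↓ R) = F ↑ F = T
¬(((¬G → S) ∨ R) ↑ (¬L ↓ R)) = ¬T = F
Thus S2 is false.

True statements: 1 (S1).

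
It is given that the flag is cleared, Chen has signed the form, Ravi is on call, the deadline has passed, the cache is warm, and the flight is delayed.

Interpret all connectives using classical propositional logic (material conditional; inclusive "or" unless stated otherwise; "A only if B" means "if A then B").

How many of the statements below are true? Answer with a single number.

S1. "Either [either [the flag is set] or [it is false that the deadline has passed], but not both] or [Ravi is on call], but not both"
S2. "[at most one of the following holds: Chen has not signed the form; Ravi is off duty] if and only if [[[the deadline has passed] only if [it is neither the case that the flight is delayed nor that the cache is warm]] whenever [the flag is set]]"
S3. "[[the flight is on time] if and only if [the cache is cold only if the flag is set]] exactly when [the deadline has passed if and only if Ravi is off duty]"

3

Let R = "the flag is set" (F), G = "the deadline has passed" (T), P = "Ravi is on call" (T), H = "Chen has signed the form" (T), V = "the flight is delayed" (T), N = "the cache is warm" (T).

S1: This is (R ⊕ ¬G) ⊕ P.

¬G = ¬T = F
R ⊕ ¬G = F ⊕ F = F
(R ⊕ ¬G) ⊕ P = F ⊕ T = T
Hence S1 is true.

S2: In symbols: (¬H ↑ ¬P) ↔ (R → (G → (V ↓ N)))

¬H = ¬T = F
¬P = ¬T = F
¬H ↑ ¬P = F ↑ F = T
V ↓ N = T ↓ T = F
G → (V ↓ N) = T → F = F
R → (G → (V ↓ N)) = F → F = T
(¬H ↑ ¬P) ↔ (R → (G → (V ↓ N))) = T ↔ T = T
Hence S2 is true.

S3: In symbols: (¬V ↔ (¬N → R)) ↔ (G ↔ ¬P)

¬V = ¬T = F
¬N = ¬T = F
¬N → R = F → F = T
¬V ↔ (¬N → R) = F ↔ T = F
¬P = ¬T = F
G ↔ ¬P = T ↔ F = F
(¬V ↔ (¬N → R)) ↔ (G ↔ ¬P) = F ↔ F = T
So S3 is true.

3 of the 3 statements are true.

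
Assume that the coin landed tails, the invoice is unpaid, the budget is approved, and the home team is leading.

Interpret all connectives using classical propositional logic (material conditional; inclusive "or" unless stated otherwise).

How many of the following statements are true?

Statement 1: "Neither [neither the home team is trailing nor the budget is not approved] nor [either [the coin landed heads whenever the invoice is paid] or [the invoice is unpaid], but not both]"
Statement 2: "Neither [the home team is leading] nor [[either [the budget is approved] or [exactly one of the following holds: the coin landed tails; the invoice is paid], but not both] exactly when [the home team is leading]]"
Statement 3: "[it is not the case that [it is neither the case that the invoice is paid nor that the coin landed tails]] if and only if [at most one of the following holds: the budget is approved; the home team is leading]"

Let G = "the home team is leading" (T), S = "the budget is approved" (T), M = "the invoice is paid" (F), R = "the coin landed heads" (F).

Statement 1: This is (¬G ↓ ¬S) ↓ ((M → R) ⊕ ¬M).

¬G = ¬T = F
¬S = ¬T = F
¬G ↓ ¬S = F ↓ F = T
M → R = F → F = T
¬M = ¬F = T
(M → R) ⊕ ¬M = T ⊕ T = F
(¬G ↓ ¬S) ↓ ((M → R) ⊕ ¬M) = T ↓ F = F
So Statement 1 is false.

Statement 2: Formalization: G ↓ ((S ⊕ (¬R ⊕ M)) ↔ G)

¬R = ¬F = T
¬R ⊕ M = T ⊕ F = T
S ⊕ (¬R ⊕ M) = T ⊕ T = F
(S ⊕ (¬R ⊕ M)) ↔ G = F ↔ T = F
G ↓ ((S ⊕ (¬R ⊕ M)) ↔ G) = T ↓ F = F
Hence Statement 2 is false.

Statement 3: In symbols: ¬(M ↓ ¬R) ↔ (S ↑ G)

¬R = ¬F = T
M ↓ ¬R = F ↓ T = F
¬(M ↓ ¬R) = ¬F = T
S ↑ G = T ↑ T = F
¬(M ↓ ¬R) ↔ (S ↑ G) = T ↔ F = F
Thus Statement 3 is false.

True statements: 0 (none).

0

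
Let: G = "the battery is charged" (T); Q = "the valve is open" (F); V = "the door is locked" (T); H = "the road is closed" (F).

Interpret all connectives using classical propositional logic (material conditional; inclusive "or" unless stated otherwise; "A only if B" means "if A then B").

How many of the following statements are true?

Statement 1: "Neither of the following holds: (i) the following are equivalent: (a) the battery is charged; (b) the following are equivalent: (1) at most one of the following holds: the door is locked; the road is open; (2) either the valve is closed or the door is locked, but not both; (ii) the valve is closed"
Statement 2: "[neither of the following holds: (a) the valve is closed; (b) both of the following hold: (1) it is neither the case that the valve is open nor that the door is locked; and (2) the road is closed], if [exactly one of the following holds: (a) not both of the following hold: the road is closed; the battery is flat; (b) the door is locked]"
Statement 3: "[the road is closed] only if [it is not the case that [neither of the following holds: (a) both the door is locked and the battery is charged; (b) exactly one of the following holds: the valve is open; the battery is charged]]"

2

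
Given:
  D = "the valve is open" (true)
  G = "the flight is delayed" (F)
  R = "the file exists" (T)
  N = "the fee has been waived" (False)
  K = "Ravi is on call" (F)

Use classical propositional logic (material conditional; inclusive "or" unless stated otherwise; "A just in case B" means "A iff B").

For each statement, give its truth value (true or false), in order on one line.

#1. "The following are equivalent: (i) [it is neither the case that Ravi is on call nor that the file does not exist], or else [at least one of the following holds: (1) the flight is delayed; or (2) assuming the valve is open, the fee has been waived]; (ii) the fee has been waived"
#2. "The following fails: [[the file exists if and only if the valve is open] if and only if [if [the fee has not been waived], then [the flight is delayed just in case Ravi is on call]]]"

#1: This is ((K nor ~R) | (G | (D -> N))) <-> N.

~R = ~T = F
K nor ~R = F nor F = T
D -> N = T -> F = F
G | (D -> N) = F | F = F
(K nor ~R) | (G | (D -> N)) = T | F = T
((K nor ~R) | (G | (D -> N))) <-> N = T <-> F = F
So #1 is false.

#2: In symbols: ~((R <-> D) <-> (~N -> (G <-> K)))

R <-> D = T <-> T = T
~N = ~F = T
G <-> K = F <-> F = T
~N -> (G <-> K) = T -> T = T
(R <-> D) <-> (~N -> (G <-> K)) = T <-> T = T
~((R <-> D) <-> (~N -> (G <-> K))) = ~T = F
Thus #2 is false.

#1 false; #2 false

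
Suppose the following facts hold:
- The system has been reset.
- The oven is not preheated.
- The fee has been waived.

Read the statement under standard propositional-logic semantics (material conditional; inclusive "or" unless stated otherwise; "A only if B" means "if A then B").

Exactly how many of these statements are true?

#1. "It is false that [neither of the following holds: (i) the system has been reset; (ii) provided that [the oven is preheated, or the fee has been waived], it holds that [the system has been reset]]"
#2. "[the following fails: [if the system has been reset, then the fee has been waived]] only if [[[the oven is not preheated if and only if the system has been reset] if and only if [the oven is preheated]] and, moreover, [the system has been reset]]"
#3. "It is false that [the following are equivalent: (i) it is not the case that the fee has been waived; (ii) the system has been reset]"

Let Q = "the system has been reset" (T), H = "the oven is preheated" (F), D = "the fee has been waived" (T).

#1: This is ~(Q nor ((H | D) -> Q)).

H | D = F | T = T
(H | D) -> Q = T -> T = T
Q nor ((H | D) -> Q) = T nor T = F
~(Q nor ((H | D) -> Q)) = ~F = T
Thus #1 is true.

#2: In symbols: ~(Q -> D) -> (((~H <-> Q) <-> H) & Q)

Q -> D = T -> T = T
~(Q -> D) = ~T = F
~H = ~F = T
~H <-> Q = T <-> T = T
(~H <-> Q) <-> H = T <-> F = F
((~H <-> Q) <-> H) & Q = F & T = F
~(Q -> D) -> (((~H <-> Q) <-> H) & Q) = F -> F = T
Hence #2 is true.

#3: In symbols: ~(~D <-> Q)

~D = ~T = F
~D <-> Q = F <-> T = F
~(~D <-> Q) = ~F = T
So #3 is true.

True statements: 3 (#1, #2, #3).

3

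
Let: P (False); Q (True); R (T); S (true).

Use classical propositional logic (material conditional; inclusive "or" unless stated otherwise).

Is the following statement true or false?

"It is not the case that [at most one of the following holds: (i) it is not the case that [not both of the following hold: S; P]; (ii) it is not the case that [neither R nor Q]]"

In symbols: not (not (S nand P) nand not (R nor Q))

S nand P = True nand False = True
not (S nand P) = not True = False
R nor Q = True nor True = False
not (R nor Q) = not False = True
not (S nand P) nand not (R nor Q) = False nand True = True
not (not (S nand P) nand not (R nor Q)) = not True = False

False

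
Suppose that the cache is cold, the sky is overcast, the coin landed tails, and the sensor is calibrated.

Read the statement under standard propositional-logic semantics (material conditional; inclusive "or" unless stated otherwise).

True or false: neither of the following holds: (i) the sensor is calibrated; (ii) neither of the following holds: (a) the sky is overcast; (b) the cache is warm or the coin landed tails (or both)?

Let S = "the sensor is calibrated" (T), Q = "the sky is overcast" (T), P = "the cache is warm" (F), R = "the coin landed heads" (F).
In symbols: S ↓ (Q ↓ (P ∨ ¬R))

¬R = ¬F = T
P ∨ ¬R = F ∨ T = T
Q ↓ (P ∨ ¬R) = T ↓ T = F
S ↓ (Q ↓ (P ∨ ¬R)) = T ↓ F = F

False.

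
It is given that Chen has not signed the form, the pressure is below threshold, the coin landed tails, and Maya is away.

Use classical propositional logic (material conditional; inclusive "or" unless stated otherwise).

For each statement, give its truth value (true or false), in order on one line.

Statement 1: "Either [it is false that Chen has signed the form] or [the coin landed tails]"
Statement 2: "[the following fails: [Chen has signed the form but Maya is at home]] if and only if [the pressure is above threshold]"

Statement 1 true, Statement 2 false

Let M = "Chen has signed the form" (False), L = "the coin landed heads" (False), U = "Maya is at home" (False), P = "the pressure is above threshold" (False).

Statement 1: In symbols: not M or not L

not M = not False = True
not L = not False = True
not M or not L = True or True = True
So Statement 1 is true.

Statement 2: In symbols: not (M and U) iff P

M and U = False and False = False
not (M and U) = not False = True
not (M and U) iff P = True iff False = False
So Statement 2 is false.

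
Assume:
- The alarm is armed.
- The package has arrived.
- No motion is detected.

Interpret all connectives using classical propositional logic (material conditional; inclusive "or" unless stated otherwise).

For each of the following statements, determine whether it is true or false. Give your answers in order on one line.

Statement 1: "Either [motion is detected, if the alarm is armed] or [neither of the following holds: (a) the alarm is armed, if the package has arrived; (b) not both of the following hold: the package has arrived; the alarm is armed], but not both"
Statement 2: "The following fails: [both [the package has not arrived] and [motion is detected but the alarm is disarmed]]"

Let R = "the alarm is armed" (True), H = "motion is detected" (False), V = "the package has arrived" (True).

Statement 1: This is (R -> H) xor ((V -> R) nor (V nand R)).

R -> H = True -> False = False
V -> R = True -> True = True
V nand R = True nand True = False
(V -> R) nor (V nand R) = True nor False = False
(R -> H) xor ((V -> R) nor (V nand R)) = False xor False = False
So Statement 1 is false.

Statement 2: Formalization: not (not V and (H and not R))

not V = not True = False
not R = not True = False
H and not R = False and False = False
not V and (H and not R) = False and False = False
not (not V and (H and not R)) = not False = True
So Statement 2 is true.

Statement 1 false, Statement 2 true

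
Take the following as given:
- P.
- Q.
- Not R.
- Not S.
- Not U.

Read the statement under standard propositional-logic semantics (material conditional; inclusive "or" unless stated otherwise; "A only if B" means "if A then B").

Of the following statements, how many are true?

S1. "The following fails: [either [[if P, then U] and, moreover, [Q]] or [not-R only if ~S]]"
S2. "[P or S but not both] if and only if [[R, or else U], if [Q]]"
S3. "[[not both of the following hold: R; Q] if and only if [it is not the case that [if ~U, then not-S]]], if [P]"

S1: Parsed as not (((P -> U) and Q) or (not R -> not S))

P -> U = True -> False = False
(P -> U) and Q = False and True = False
not R = not False = True
not S = not False = True
not R -> not S = True -> True = True
((P -> U) and Q) or (not R -> not S) = False or True = True
not (((P -> U) and Q) or (not R -> not S)) = not True = False
So S1 is false.

S2: Formalization: (P xor S) iff (Q -> (R or U))

P xor S = True xor False = True
R or U = False or False = False
Q -> (R or U) = True -> False = False
(P xor S) iff (Q -> (R or U)) = True iff False = False
Hence S2 is false.

S3: In symbols: P -> ((R nand Q) iff not (not U -> not S))

R nand Q = False nand True = True
not U = not False = True
not S = not False = True
not U -> not S = True -> True = True
not (not U -> not S) = not True = False
(R nand Q) iff not (not U -> not S) = True iff False = False
P -> ((R nand Q) iff not (not U -> not S)) = True -> False = False
So S3 is false.

True statements: 0 (none).

0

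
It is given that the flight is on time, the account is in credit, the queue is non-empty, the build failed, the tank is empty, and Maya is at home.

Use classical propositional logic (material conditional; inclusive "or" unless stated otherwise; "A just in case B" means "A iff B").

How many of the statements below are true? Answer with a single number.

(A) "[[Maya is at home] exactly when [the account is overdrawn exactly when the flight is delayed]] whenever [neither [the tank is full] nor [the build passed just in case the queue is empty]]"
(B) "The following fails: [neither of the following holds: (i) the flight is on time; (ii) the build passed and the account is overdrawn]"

Let U = "the tank is full" (F), S = "the build passed" (F), R = "the queue is empty" (F), V = "Maya is at home" (T), Q = "the account is overdrawn" (F), P = "the flight is delayed" (F).

(A): In symbols: (U nor (S <-> R)) -> (V <-> (Q <-> P))

S <-> R = F <-> F = T
U nor (S <-> R) = F nor T = F
Q <-> P = F <-> F = T
V <-> (Q <-> P) = T <-> T = T
(U nor (S <-> R)) -> (V <-> (Q <-> P)) = F -> T = T
Thus (A) is true.

(B): This is ~(~P nor (S & Q)).

~P = ~F = T
S & Q = F & F = F
~P nor (S & Q) = T nor F = F
~(~P nor (S & Q)) = ~F = T
So (B) is true.

Count: 2.

2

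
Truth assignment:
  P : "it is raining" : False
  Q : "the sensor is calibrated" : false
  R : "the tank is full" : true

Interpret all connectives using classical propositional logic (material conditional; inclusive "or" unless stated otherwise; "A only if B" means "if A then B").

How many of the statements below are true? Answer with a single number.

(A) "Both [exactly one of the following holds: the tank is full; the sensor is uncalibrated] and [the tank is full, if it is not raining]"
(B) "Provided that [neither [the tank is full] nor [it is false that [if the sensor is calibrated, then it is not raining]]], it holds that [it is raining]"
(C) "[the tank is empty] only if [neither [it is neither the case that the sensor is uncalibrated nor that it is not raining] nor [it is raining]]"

(A): This is (R xor not Q) and (not P -> R).

not Q = not False = True
R xor not Q = True xor True = False
not P = not False = True
not P -> R = True -> True = True
(R xor not Q) and (not P -> R) = False and True = False
So (A) is false.

(B): Parsed as (R nor not (Q -> not P)) -> P

not P = not False = True
Q -> not P = False -> True = True
not (Q -> not P) = not True = False
R nor not (Q -> not P) = True nor False = False
(R nor not (Q -> not P)) -> P = False -> False = True
Hence (B) is true.

(C): In symbols: not R -> ((not Q nor not P) nor P)

not R = not True = False
not Q = not False = True
not P = not False = True
not Q nor not P = True nor True = False
(not Q nor not P) nor P = False nor False = True
not R -> ((not Q nor not P) nor P) = False -> True = True
Thus (C) is true.

Count: 2.

2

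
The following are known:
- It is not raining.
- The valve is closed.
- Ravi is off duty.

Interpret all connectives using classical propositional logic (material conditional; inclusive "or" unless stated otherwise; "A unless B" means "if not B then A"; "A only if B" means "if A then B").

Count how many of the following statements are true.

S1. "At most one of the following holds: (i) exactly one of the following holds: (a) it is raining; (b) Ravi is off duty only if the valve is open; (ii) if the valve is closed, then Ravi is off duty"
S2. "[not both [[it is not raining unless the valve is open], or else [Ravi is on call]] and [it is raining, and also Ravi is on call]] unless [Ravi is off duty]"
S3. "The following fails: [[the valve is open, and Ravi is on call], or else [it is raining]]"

3

Let Q = "it is raining" (F), D = "Ravi is on call" (F), K = "the valve is open" (F).

S1: Formalization: (Q ⊕ (¬D → K)) ↑ (¬K → ¬D)

¬D = ¬F = T
¬D → K = T → F = F
Q ⊕ (¬D → K) = F ⊕ F = F
¬K = ¬F = T
¬D = ¬F = T
¬K → ¬D = T → T = T
(Q ⊕ (¬D → K)) ↑ (¬K → ¬D) = F ↑ T = T
Hence S1 is true.

S2: This is (((¬Q ∨ K) ∨ D) ↑ (Q ∧ D)) ∨ ¬D.

¬Q = ¬F = T
¬Q ∨ K = T ∨ F = T
(¬Q ∨ K) ∨ D = T ∨ F = T
Q ∧ D = F ∧ F = F
((¬Q ∨ K) ∨ D) ↑ (Q ∧ D) = T ↑ F = T
¬D = ¬F = T
(((¬Q ∨ K) ∨ D) ↑ (Q ∧ D)) ∨ ¬D = T ∨ T = T
So S2 is true.

S3: This is ¬((K ∧ D) ∨ Q).

K ∧ D = F ∧ F = F
(K ∧ D) ∨ Q = F ∨ F = F
¬((K ∧ D) ∨ Q) = ¬F = T
Hence S3 is true.

3 of the 3 statements are true.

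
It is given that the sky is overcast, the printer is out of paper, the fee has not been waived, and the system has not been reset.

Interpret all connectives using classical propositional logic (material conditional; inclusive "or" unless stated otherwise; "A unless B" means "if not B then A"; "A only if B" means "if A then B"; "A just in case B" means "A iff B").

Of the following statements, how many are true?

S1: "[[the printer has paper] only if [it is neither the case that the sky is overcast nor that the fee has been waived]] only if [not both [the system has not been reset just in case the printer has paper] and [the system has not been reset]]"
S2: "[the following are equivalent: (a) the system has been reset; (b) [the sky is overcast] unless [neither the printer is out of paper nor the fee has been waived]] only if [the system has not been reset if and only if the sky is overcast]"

Let H = "the printer has paper" (F), W = "the sky is overcast" (T), U = "the fee has been waived" (F), Q = "the system has been reset" (F).

S1: In symbols: (H → (W ↓ U)) → ((¬Q ↔ H) ↑ ¬Q)

W ↓ U = T ↓ F = F
H → (W ↓ U) = F → F = T
¬Q = ¬F = T
¬Q ↔ H = T ↔ F = F
¬Q = ¬F = T
(¬Q ↔ H) ↑ ¬Q = F ↑ T = T
(H → (W ↓ U)) → ((¬Q ↔ H) ↑ ¬Q) = T → T = T
Hence S1 is true.

S2: In symbols: (Q ↔ (W ∨ (¬H ↓ U))) → (¬Q ↔ W)

¬H = ¬F = T
¬H ↓ U = T ↓ F = F
W ∨ (¬H ↓ U) = T ∨ F = T
Q ↔ (W ∨ (¬H ↓ U)) = F ↔ T = F
¬Q = ¬F = T
¬Q ↔ W = T ↔ T = T
(Q ↔ (W ∨ (¬H ↓ U))) → (¬Q ↔ W) = F → T = T
Hence S2 is true.

2 of the 2 statements are true (S1, S2).

2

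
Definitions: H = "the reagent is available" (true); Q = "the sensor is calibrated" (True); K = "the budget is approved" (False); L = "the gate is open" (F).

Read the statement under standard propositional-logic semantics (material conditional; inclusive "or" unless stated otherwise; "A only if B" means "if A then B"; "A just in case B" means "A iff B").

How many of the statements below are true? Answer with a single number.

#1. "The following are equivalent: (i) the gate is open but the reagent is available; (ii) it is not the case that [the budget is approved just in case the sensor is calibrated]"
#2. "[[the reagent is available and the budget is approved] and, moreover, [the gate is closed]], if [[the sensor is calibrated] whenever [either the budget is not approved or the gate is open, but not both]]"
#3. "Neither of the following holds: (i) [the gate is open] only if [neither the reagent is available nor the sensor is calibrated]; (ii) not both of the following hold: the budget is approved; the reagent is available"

0

#1: In symbols: (L and H) iff not (K iff Q)

L and H = False and True = False
K iff Q = False iff True = False
not (K iff Q) = not False = True
(L and H) iff not (K iff Q) = False iff True = False
Hence #1 is false.

#2: This is ((not K xor L) -> Q) -> ((H and K) and not L).

not K = not False = True
not K xor L = True xor False = True
(not K xor L) -> Q = True -> True = True
H and K = True and False = False
not L = not False = True
(H and K) and not L = False and True = False
((not K xor L) -> Q) -> ((H and K) and not L) = True -> False = False
Thus #2 is false.

#3: Parsed as (L -> (H nor Q)) nor (K nand H)

H nor Q = True nor True = False
L -> (H nor Q) = False -> False = True
K nand H = False nand True = True
(L -> (H nor Q)) nor (K nand H) = True nor True = False
Hence #3 is false.

Count: 0.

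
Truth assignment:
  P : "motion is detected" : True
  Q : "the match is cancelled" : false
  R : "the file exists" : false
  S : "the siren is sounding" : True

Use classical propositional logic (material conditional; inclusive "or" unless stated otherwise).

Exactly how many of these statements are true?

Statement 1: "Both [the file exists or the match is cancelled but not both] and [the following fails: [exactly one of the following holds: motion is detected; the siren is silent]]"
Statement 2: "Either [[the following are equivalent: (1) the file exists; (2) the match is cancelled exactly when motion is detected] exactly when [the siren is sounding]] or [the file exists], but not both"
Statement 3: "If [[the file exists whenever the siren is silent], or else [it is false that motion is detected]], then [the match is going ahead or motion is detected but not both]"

1

Statement 1: Formalization: (R xor Q) and not (P xor not S)

R xor Q = False xor False = False
not S = not True = False
P xor not S = True xor False = True
not (P xor not S) = not True = False
(R xor Q) and not (P xor not S) = False and False = False
Thus Statement 1 is false.

Statement 2: Parsed as ((R iff (Q iff P)) iff S) xor R

Q iff P = False iff True = False
R iff (Q iff P) = False iff False = True
(R iff (Q iff P)) iff S = True iff True = True
((R iff (Q iff P)) iff S) xor R = True xor False = True
Thus Statement 2 is true.

Statement 3: In symbols: ((not S -> R) or not P) -> (not Q xor P)

not S = not True = False
not S -> R = False -> False = True
not P = not True = False
(not S -> R) or not P = True or False = True
not Q = not False = True
not Q xor P = True xor True = False
((not S -> R) or not P) -> (not Q xor P) = True -> False = False
Thus Statement 3 is false.

1 of the 3 statements is true (Statement 2).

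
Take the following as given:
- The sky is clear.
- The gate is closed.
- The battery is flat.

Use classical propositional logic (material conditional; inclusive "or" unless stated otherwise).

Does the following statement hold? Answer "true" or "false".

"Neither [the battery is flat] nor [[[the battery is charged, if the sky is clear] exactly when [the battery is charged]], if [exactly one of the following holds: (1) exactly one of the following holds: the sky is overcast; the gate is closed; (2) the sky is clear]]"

False

Let N = "the battery is charged" (F), M = "the sky is overcast" (F), H = "the gate is open" (F).
Parsed as ¬N ↓ (((M ⊕ ¬H) ⊕ ¬M) → ((¬M → N) ↔ N))

¬N = ¬F = T
¬H = ¬F = T
M ⊕ ¬H = F ⊕ T = T
¬M = ¬F = T
(M ⊕ ¬H) ⊕ ¬M = T ⊕ T = F
¬M = ¬F = T
¬M → N = T → F = F
(¬M → N) ↔ N = F ↔ F = T
((M ⊕ ¬H) ⊕ ¬M) → ((¬M → N) ↔ N) = F → T = T
¬N ↓ (((M ⊕ ¬H) ⊕ ¬M) → ((¬M → N) ↔ N)) = T ↓ T = F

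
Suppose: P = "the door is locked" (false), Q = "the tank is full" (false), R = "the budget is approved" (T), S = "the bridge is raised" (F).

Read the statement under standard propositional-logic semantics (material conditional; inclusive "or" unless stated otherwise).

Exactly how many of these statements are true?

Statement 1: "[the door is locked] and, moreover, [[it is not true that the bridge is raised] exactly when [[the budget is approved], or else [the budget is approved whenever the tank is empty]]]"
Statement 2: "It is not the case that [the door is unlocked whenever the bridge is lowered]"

Statement 1: In symbols: P & (~S <-> (R | (~Q -> R)))

~S = ~F = T
~Q = ~F = T
~Q -> R = T -> T = T
R | (~Q -> R) = T | T = T
~S <-> (R | (~Q -> R)) = T <-> T = T
P & (~S <-> (R | (~Q -> R))) = F & T = F
So Statement 1 is false.

Statement 2: Formalization: ~(~S -> ~P)

~S = ~F = T
~P = ~F = T
~S -> ~P = T -> T = T
~(~S -> ~P) = ~T = F
So Statement 2 is false.

Count: 0.

0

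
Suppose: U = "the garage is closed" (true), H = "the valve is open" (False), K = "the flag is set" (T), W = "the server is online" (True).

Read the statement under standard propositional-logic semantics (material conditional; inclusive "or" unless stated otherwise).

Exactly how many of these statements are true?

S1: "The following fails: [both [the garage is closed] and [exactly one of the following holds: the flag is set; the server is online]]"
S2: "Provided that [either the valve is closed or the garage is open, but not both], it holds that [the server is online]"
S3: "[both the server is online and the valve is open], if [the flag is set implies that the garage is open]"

3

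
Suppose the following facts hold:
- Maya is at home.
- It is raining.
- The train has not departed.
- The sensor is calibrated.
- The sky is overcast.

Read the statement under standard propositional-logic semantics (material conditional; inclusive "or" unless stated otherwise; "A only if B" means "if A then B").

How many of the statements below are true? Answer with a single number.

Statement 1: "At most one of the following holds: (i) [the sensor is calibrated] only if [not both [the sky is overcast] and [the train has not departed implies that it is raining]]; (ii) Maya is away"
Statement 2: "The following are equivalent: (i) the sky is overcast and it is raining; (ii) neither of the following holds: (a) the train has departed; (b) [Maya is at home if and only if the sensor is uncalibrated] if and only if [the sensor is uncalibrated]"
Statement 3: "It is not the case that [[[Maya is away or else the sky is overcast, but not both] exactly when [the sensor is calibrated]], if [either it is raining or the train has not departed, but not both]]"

1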